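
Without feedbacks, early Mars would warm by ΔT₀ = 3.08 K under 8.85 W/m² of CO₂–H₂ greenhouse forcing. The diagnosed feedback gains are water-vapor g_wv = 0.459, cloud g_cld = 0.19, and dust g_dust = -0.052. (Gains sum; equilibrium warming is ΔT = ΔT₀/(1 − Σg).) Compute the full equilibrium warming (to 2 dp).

7.64 K

Total gain g = 0.459 + 0.19 − 0.052 = 0.597.
Amplification A = 1/(1 − 0.597) = 2.481.
ΔT = 3.08 × 2.481 = 7.64 K.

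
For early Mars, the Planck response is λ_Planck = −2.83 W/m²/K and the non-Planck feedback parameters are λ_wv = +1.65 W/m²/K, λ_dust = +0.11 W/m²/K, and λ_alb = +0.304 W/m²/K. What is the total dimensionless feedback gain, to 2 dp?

Convert to gains: g_wv = 1.65/2.83 = 0.583; g_dust = 0.11/2.83 = 0.03887; g_alb = 0.304/2.83 = 0.1074.
Total gain g = 0.72927.

0.73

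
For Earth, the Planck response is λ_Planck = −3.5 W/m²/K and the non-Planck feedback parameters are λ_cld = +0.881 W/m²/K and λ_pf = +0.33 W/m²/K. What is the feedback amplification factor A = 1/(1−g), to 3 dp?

1.529

Convert to gains: g_cld = 0.881/3.5 = 0.2517; g_pf = 0.33/3.5 = 0.09429.
Total gain g = 0.34599.
A = 1/(1 − 0.34599) = 1.529.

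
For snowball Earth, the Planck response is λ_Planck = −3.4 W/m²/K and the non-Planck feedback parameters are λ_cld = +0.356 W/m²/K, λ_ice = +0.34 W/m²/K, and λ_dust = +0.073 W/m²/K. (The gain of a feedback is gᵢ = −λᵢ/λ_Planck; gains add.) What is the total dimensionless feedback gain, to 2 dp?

Convert to gains: g_cld = 0.356/3.4 = 0.1047; g_ice = 0.34/3.4 = 0.1; g_dust = 0.073/3.4 = 0.02147.
Total gain g = 0.22617.

0.23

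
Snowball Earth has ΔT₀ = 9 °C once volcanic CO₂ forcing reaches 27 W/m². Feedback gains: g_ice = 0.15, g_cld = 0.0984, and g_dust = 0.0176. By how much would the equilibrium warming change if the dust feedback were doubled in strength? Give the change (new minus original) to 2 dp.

0.30 °C

Original: g = 0.266, ΔT = 9/(1−0.266) = 12.2616 °C.
With doubled dust: g' = 0.2836, ΔT' = 9/(1−0.2836) = 12.5628 °C.
Change = 12.5628 − 12.2616 = 0.30 °C.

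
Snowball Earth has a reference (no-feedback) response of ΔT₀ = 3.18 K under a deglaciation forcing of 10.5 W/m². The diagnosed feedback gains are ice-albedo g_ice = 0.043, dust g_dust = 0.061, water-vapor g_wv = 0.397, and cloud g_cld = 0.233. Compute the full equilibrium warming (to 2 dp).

11.95 K

Total gain g = 0.043 + 0.061 + 0.397 + 0.233 = 0.734.
Amplification A = 1/(1 − 0.734) = 3.759.
ΔT = 3.18 × 3.759 = 11.95 K.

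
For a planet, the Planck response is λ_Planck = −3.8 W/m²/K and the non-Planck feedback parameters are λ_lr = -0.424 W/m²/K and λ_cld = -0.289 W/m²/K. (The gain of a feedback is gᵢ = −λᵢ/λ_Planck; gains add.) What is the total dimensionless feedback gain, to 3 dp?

-0.188

Convert to gains: g_lr = -0.424/3.8 = -0.1116; g_cld = -0.289/3.8 = -0.07605.
Total gain g = -0.18765.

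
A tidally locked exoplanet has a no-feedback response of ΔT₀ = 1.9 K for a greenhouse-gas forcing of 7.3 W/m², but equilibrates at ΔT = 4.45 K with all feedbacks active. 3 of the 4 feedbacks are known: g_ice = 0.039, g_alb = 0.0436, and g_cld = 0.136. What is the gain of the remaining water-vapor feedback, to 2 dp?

0.35

Amplification A = ΔT/ΔT₀ = 4.45/1.9 = 2.342.
Total gain g = 1 − 1/A = 1 − 1/2.342 = 0.573.
Known gains sum to 0.039 + 0.0436 + 0.136 = 0.2186.
g_wv = 0.573 − 0.2186 = 0.35.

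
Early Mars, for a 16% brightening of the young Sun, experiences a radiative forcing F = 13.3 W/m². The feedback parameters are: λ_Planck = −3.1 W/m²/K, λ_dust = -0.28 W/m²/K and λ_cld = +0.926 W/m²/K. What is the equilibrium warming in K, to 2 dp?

5.42 K

Net feedback parameter λ = (−3.1) + (-0.28) + (+0.926) = -2.454 W/m²/K.
ΔT = −F/λ = −13.3/(-2.454) = 5.42 K.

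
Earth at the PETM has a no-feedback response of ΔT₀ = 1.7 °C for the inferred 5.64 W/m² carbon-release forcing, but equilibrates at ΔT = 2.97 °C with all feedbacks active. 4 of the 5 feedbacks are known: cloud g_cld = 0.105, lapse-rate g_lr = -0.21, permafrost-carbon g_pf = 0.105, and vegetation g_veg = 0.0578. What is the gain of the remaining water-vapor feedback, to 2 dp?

0.37

Amplification A = ΔT/ΔT₀ = 2.97/1.7 = 1.747.
Total gain g = 1 − 1/A = 1 − 1/1.747 = 0.4276.
Known gains sum to 0.105 − 0.21 + 0.105 + 0.0578 = 0.0578.
g_wv = 0.4276 − 0.0578 = 0.37.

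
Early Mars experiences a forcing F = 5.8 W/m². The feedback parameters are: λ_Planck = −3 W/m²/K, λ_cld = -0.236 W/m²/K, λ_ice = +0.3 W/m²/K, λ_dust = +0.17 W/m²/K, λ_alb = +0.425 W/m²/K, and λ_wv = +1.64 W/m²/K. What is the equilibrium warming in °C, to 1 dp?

Net feedback parameter λ = (−3) + (-0.236) + (+0.3) + (+0.17) + (+0.425) + (+1.64) = -0.701 W/m²/K.
ΔT = −F/λ = −5.8/(-0.701) = 8.3 °C.

8.3 °C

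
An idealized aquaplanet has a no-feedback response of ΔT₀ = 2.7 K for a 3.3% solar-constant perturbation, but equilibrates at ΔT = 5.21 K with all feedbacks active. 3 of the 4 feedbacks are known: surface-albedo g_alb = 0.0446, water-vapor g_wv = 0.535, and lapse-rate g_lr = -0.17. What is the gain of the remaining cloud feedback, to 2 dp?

Amplification A = ΔT/ΔT₀ = 5.21/2.7 = 1.93.
Total gain g = 1 − 1/A = 1 − 1/1.93 = 0.4819.
Known gains sum to 0.0446 + 0.535 − 0.17 = 0.4096.
g_cld = 0.4819 − 0.4096 = 0.07.

0.07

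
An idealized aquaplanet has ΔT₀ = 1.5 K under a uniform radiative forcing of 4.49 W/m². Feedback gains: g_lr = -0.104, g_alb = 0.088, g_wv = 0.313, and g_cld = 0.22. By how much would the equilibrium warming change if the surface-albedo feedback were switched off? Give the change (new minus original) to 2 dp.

Original: g = 0.517, ΔT = 1.5/(1−0.517) = 3.1056 K.
Without surface-albedo: g' = 0.429, ΔT' = 1.5/(1−0.429) = 2.6270 K.
Change = 2.6270 − 3.1056 = -0.48 K.

-0.48 K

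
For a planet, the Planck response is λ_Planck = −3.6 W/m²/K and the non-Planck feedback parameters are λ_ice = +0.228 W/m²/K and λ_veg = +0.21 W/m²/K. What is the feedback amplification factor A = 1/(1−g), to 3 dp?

Convert to gains: g_ice = 0.228/3.6 = 0.06333; g_veg = 0.21/3.6 = 0.05833.
Total gain g = 0.12166.
A = 1/(1 − 0.12166) = 1.139.

1.139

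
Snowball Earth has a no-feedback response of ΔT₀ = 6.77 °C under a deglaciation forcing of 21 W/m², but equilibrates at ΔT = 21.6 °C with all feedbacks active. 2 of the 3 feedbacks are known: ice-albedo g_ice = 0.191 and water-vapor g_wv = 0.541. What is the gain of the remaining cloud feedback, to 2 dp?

-0.05

Amplification A = ΔT/ΔT₀ = 21.6/6.77 = 3.191.
Total gain g = 1 − 1/A = 1 − 1/3.191 = 0.6866.
Known gains sum to 0.191 + 0.541 = 0.732.
g_cld = 0.6866 − 0.732 = -0.05.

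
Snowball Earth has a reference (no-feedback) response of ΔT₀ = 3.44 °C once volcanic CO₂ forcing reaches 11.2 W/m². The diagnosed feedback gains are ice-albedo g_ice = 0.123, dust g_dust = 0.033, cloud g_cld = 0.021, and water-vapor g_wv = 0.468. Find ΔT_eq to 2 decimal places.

Total gain g = 0.123 + 0.033 + 0.021 + 0.468 = 0.645.
Amplification A = 1/(1 − 0.645) = 2.817.
ΔT = 3.44 × 2.817 = 9.69 °C.

9.69 °C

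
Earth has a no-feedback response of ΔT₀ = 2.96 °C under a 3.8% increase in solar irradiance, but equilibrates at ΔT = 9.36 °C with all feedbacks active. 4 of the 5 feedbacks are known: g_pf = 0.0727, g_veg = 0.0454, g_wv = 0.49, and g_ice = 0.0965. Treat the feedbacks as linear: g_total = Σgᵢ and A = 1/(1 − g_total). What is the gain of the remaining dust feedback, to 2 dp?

-0.02

Amplification A = ΔT/ΔT₀ = 9.36/2.96 = 3.162.
Total gain g = 1 − 1/A = 1 − 1/3.162 = 0.6837.
Known gains sum to 0.0727 + 0.0454 + 0.49 + 0.0965 = 0.7046.
g_dust = 0.6837 − 0.7046 = -0.02.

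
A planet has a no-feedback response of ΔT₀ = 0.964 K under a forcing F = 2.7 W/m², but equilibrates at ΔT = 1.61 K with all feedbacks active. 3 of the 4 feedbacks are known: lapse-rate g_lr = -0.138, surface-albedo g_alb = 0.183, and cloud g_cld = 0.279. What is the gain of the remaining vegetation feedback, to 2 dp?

0.08

Amplification A = ΔT/ΔT₀ = 1.61/0.964 = 1.67.
Total gain g = 1 − 1/A = 1 − 1/1.67 = 0.4012.
Known gains sum to -0.138 + 0.183 + 0.279 = 0.324.
g_veg = 0.4012 − 0.324 = 0.08.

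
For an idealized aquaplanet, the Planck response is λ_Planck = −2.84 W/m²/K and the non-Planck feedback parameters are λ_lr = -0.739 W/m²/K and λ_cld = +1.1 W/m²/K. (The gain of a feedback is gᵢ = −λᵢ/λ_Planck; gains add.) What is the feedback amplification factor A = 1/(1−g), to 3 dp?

Convert to gains: g_lr = -0.739/2.84 = -0.2602; g_cld = 1.1/2.84 = 0.3873.
Total gain g = 0.1271.
A = 1/(1 − 0.1271) = 1.146.

1.146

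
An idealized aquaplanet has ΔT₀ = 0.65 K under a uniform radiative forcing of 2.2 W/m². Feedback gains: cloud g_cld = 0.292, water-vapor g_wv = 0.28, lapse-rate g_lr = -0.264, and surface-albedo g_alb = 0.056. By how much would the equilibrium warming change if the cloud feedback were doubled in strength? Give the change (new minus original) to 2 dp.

Original: g = 0.364, ΔT = 0.65/(1−0.364) = 1.0220 K.
With doubled cloud: g' = 0.656, ΔT' = 0.65/(1−0.656) = 1.8895 K.
Change = 1.8895 − 1.0220 = 0.87 K.

0.87 K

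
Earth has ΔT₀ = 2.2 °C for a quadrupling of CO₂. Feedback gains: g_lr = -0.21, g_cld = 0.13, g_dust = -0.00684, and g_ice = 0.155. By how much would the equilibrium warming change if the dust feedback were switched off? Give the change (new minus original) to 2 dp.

Original: g = 0.06816, ΔT = 2.2/(1−0.06816) = 2.3609 °C.
Without dust: g' = 0.075, ΔT' = 2.2/(1−0.075) = 2.3784 °C.
Change = 2.3784 − 2.3609 = 0.02 °C.

0.02 °C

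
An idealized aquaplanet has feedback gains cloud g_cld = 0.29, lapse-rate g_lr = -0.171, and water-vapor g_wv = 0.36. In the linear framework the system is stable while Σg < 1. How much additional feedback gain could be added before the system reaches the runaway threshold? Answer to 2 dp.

0.52

Current total gain = 0.29 − 0.171 + 0.36 = 0.479.
Margin to runaway = 1 − 0.479 = 0.52.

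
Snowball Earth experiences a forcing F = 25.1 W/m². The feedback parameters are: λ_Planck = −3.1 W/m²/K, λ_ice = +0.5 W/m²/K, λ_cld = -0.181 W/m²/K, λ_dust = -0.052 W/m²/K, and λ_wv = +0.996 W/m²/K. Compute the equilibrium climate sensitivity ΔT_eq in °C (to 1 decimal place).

13.7 °C

Net feedback parameter λ = (−3.1) + (+0.5) + (-0.181) + (-0.052) + (+0.996) = -1.837 W/m²/K.
ΔT = −F/λ = −25.1/(-1.837) = 13.7 °C.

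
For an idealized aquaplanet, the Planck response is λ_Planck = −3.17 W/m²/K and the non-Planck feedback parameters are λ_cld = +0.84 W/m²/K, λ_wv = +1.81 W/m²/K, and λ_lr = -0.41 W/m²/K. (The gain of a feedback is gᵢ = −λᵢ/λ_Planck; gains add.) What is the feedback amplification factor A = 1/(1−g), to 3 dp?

3.409

Convert to gains: g_cld = 0.84/3.17 = 0.265; g_wv = 1.81/3.17 = 0.571; g_lr = -0.41/3.17 = -0.1293.
Total gain g = 0.7067.
A = 1/(1 − 0.7067) = 3.409.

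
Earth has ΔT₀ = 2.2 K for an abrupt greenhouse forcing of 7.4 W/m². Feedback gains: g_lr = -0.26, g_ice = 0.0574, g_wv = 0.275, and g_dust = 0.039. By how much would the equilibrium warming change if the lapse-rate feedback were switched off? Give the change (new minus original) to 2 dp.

Original: g = 0.1114, ΔT = 2.2/(1−0.1114) = 2.4758 K.
Without lapse-rate: g' = 0.3714, ΔT' = 2.2/(1−0.3714) = 3.4998 K.
Change = 3.4998 − 2.4758 = 1.02 K.

1.02 K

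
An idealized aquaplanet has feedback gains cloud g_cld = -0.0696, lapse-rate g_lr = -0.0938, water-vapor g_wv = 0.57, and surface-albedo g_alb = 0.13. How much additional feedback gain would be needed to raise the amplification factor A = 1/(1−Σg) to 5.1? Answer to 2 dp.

Current total gain = 0.5366.
Target gain for A = 5.1: g* = 1 − 1/5.1 = 0.8039.
Additional gain needed = 0.8039 − 0.5366 = 0.27.

0.27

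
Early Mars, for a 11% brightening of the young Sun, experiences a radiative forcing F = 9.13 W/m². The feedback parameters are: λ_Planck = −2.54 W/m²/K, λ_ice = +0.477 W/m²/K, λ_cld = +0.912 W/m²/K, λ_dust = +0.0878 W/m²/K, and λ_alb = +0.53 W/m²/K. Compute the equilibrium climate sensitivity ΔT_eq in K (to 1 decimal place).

17.1 K

Net feedback parameter λ = (−2.54) + (+0.477) + (+0.912) + (+0.0878) + (+0.53) = -0.5332 W/m²/K.
ΔT = −F/λ = −9.13/(-0.5332) = 17.1 K.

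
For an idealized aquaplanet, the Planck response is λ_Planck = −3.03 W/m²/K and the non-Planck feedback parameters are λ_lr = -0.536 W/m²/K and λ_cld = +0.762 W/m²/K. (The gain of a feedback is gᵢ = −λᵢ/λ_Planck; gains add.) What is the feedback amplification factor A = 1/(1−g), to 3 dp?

1.081

Convert to gains: g_lr = -0.536/3.03 = -0.1769; g_cld = 0.762/3.03 = 0.2515.
Total gain g = 0.0746.
A = 1/(1 − 0.0746) = 1.081.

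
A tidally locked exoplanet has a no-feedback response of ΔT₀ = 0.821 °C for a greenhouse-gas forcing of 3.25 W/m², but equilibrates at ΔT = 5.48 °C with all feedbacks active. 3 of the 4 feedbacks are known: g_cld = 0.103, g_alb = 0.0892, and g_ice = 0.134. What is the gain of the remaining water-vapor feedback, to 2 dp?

0.52

Amplification A = ΔT/ΔT₀ = 5.48/0.821 = 6.675.
Total gain g = 1 − 1/A = 1 − 1/6.675 = 0.8502.
Known gains sum to 0.103 + 0.0892 + 0.134 = 0.3262.
g_wv = 0.8502 − 0.3262 = 0.52.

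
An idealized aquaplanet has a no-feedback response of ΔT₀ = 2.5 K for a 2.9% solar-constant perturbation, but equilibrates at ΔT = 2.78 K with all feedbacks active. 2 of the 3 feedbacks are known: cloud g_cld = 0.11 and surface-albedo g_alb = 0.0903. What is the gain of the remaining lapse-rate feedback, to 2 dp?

Amplification A = ΔT/ΔT₀ = 2.78/2.5 = 1.112.
Total gain g = 1 − 1/A = 1 − 1/1.112 = 0.1007.
Known gains sum to 0.11 + 0.0903 = 0.2003.
g_lr = 0.1007 − 0.2003 = -0.10.

-0.10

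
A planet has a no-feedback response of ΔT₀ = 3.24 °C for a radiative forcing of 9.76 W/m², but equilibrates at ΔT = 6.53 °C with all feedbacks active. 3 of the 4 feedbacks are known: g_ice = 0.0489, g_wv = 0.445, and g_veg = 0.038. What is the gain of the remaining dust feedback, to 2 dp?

Amplification A = ΔT/ΔT₀ = 6.53/3.24 = 2.015.
Total gain g = 1 − 1/A = 1 − 1/2.015 = 0.5037.
Known gains sum to 0.0489 + 0.445 + 0.038 = 0.5319.
g_dust = 0.5037 − 0.5319 = -0.03.

-0.03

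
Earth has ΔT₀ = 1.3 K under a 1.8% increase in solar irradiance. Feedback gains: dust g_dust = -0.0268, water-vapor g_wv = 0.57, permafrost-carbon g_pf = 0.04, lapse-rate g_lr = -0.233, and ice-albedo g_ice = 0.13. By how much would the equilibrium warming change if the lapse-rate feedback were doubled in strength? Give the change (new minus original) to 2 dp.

Original: g = 0.4802, ΔT = 1.3/(1−0.4802) = 2.5010 K.
With doubled lapse-rate: g' = 0.2472, ΔT' = 1.3/(1−0.2472) = 1.7269 K.
Change = 1.7269 − 2.5010 = -0.77 K.

-0.77 K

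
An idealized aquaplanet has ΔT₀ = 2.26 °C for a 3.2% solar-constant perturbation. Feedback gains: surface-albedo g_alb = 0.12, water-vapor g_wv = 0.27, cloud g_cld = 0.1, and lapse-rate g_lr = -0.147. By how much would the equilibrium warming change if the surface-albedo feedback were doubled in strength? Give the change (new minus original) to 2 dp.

0.77 °C

Original: g = 0.343, ΔT = 2.26/(1−0.343) = 3.4399 °C.
With doubled surface-albedo: g' = 0.463, ΔT' = 2.26/(1−0.463) = 4.2086 °C.
Change = 4.2086 − 3.4399 = 0.77 °C.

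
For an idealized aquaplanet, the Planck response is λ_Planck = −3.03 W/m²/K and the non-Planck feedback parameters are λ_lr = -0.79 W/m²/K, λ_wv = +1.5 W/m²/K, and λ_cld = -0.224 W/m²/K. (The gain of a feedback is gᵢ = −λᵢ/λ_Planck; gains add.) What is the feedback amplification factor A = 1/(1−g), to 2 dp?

Convert to gains: g_lr = -0.79/3.03 = -0.2607; g_wv = 1.5/3.03 = 0.495; g_cld = -0.224/3.03 = -0.07393.
Total gain g = 0.16037.
A = 1/(1 − 0.16037) = 1.19.

1.19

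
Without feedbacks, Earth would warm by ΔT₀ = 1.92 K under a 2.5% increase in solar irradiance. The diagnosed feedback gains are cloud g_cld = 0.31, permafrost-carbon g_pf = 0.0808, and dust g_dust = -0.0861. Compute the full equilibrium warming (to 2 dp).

2.76 K

Total gain g = 0.31 + 0.0808 − 0.0861 = 0.3047.
Amplification A = 1/(1 − 0.3047) = 1.438.
ΔT = 1.92 × 1.438 = 2.76 K.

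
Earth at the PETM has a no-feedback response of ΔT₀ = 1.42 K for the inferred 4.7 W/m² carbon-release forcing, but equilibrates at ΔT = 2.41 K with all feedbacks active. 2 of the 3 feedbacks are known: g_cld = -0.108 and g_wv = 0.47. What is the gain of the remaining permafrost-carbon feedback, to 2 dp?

Amplification A = ΔT/ΔT₀ = 2.41/1.42 = 1.697.
Total gain g = 1 − 1/A = 1 − 1/1.697 = 0.4107.
Known gains sum to -0.108 + 0.47 = 0.362.
g_pf = 0.4107 − 0.362 = 0.05.

0.05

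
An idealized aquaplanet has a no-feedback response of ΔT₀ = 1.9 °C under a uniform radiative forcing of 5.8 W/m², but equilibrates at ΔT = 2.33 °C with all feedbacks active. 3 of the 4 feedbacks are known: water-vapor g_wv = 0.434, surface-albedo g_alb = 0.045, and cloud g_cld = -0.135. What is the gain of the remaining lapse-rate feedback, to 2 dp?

Amplification A = ΔT/ΔT₀ = 2.33/1.9 = 1.226.
Total gain g = 1 − 1/A = 1 − 1/1.226 = 0.1843.
Known gains sum to 0.434 + 0.045 − 0.135 = 0.344.
g_lr = 0.1843 − 0.344 = -0.16.

-0.16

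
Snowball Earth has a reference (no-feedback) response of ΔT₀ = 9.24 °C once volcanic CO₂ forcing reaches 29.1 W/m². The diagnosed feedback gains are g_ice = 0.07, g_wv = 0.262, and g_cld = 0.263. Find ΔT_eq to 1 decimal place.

Total gain g = 0.07 + 0.262 + 0.263 = 0.595.
Amplification A = 1/(1 − 0.595) = 2.469.
ΔT = 9.24 × 2.469 = 22.8 °C.

22.8 °C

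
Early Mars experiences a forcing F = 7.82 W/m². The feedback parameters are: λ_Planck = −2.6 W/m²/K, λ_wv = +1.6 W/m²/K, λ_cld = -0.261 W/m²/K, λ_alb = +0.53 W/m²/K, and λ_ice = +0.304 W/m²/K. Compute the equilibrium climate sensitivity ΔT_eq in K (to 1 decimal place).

Net feedback parameter λ = (−2.6) + (+1.6) + (-0.261) + (+0.53) + (+0.304) = -0.427 W/m²/K.
ΔT = −F/λ = −7.82/(-0.427) = 18.3 K.

18.3 K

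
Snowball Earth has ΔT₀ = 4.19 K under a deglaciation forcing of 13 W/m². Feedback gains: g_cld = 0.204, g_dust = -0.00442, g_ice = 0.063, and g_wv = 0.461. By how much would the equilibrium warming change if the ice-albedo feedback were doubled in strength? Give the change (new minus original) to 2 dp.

Original: g = 0.72358, ΔT = 4.19/(1−0.72358) = 15.1581 K.
With doubled ice-albedo: g' = 0.78658, ΔT' = 4.19/(1−0.78658) = 19.6326 K.
Change = 19.6326 − 15.1581 = 4.47 K.

4.47 K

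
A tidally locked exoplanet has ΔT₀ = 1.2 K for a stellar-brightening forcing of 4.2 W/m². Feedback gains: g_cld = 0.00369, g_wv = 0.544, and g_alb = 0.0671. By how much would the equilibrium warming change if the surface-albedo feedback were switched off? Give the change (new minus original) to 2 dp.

Original: g = 0.61479, ΔT = 1.2/(1−0.61479) = 3.1152 K.
Without surface-albedo: g' = 0.54769, ΔT' = 1.2/(1−0.54769) = 2.6530 K.
Change = 2.6530 − 3.1152 = -0.46 K.

-0.46 K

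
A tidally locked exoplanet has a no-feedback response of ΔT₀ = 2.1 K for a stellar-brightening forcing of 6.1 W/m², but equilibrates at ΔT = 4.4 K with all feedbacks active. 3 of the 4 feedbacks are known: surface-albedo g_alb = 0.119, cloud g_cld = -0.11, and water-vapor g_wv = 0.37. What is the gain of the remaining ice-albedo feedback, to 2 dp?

Amplification A = ΔT/ΔT₀ = 4.4/2.1 = 2.095.
Total gain g = 1 − 1/A = 1 − 1/2.095 = 0.5227.
Known gains sum to 0.119 − 0.11 + 0.37 = 0.379.
g_ice = 0.5227 − 0.379 = 0.14.

0.14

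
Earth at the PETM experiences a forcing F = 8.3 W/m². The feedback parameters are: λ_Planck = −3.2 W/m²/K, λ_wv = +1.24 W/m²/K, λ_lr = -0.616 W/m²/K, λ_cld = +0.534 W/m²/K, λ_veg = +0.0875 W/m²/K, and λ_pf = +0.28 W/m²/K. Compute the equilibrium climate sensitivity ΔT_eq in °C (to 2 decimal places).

Net feedback parameter λ = (−3.2) + (+1.24) + (-0.616) + (+0.534) + (+0.0875) + (+0.28) = -1.6745 W/m²/K.
ΔT = −F/λ = −8.3/(-1.6745) = 4.96 °C.

4.96 °C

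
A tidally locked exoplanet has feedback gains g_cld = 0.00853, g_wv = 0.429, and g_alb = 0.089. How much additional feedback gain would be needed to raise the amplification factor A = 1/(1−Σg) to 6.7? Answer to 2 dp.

0.32

Current total gain = 0.52653.
Target gain for A = 6.7: g* = 1 − 1/6.7 = 0.8507.
Additional gain needed = 0.8507 − 0.52653 = 0.32.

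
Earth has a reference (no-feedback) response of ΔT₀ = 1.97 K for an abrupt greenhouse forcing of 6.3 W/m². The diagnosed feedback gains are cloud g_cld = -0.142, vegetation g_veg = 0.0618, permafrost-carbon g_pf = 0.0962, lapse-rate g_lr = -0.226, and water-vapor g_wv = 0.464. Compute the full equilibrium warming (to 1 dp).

Total gain g = -0.142 + 0.0618 + 0.0962 − 0.226 + 0.464 = 0.254.
Amplification A = 1/(1 − 0.254) = 1.34.
ΔT = 1.97 × 1.34 = 2.6 K.

2.6 K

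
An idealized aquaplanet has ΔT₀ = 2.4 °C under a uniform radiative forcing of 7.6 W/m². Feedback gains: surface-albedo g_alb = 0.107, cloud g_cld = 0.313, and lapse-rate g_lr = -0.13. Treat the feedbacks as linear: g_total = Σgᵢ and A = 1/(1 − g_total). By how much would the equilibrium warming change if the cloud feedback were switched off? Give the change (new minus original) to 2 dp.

Original: g = 0.29, ΔT = 2.4/(1−0.29) = 3.3803 °C.
Without cloud: g' = -0.023, ΔT' = 2.4/(1+0.023) = 2.3460 °C.
Change = 2.3460 − 3.3803 = -1.03 °C.

-1.03 °C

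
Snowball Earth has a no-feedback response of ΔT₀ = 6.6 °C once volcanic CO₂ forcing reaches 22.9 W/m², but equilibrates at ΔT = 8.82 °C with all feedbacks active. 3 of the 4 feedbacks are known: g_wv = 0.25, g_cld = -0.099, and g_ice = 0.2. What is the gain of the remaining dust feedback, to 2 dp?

Amplification A = ΔT/ΔT₀ = 8.82/6.6 = 1.336.
Total gain g = 1 − 1/A = 1 − 1/1.336 = 0.2515.
Known gains sum to 0.25 − 0.099 + 0.2 = 0.351.
g_dust = 0.2515 − 0.351 = -0.10.

-0.10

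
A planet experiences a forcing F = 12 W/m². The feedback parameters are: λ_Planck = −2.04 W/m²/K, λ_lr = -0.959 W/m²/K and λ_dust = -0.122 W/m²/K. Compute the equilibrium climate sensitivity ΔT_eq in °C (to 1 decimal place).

3.8 °C

Net feedback parameter λ = (−2.04) + (-0.959) + (-0.122) = -3.121 W/m²/K.
ΔT = −F/λ = −12/(-3.121) = 3.8 °C.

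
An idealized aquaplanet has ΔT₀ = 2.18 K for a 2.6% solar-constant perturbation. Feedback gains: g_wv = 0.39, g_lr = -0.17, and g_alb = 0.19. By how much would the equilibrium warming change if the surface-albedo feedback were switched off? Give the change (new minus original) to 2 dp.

Original: g = 0.41, ΔT = 2.18/(1−0.41) = 3.6949 K.
Without surface-albedo: g' = 0.22, ΔT' = 2.18/(1−0.22) = 2.7949 K.
Change = 2.7949 − 3.6949 = -0.90 K.

-0.90 K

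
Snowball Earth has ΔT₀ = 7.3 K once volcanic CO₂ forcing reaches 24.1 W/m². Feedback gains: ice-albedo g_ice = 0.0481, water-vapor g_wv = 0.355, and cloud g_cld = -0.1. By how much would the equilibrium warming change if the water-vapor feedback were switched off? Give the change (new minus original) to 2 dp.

-3.54 K

Original: g = 0.3031, ΔT = 7.3/(1−0.3031) = 10.4750 K.
Without water-vapor: g' = -0.0519, ΔT' = 7.3/(1+0.0519) = 6.9398 K.
Change = 6.9398 − 10.4750 = -3.54 K.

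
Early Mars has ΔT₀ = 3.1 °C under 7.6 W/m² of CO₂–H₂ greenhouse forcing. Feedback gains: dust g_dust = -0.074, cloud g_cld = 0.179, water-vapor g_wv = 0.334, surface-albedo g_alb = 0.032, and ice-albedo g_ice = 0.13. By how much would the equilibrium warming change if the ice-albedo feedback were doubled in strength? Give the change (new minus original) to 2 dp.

Original: g = 0.601, ΔT = 3.1/(1−0.601) = 7.7694 °C.
With doubled ice-albedo: g' = 0.731, ΔT' = 3.1/(1−0.731) = 11.5242 °C.
Change = 11.5242 − 7.7694 = 3.75 °C.

3.75 °C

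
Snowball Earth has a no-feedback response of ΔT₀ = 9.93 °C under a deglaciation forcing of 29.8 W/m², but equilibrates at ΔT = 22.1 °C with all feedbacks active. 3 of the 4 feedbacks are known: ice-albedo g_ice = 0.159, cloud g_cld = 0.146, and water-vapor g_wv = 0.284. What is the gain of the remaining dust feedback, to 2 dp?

Amplification A = ΔT/ΔT₀ = 22.1/9.93 = 2.226.
Total gain g = 1 − 1/A = 1 − 1/2.226 = 0.5508.
Known gains sum to 0.159 + 0.146 + 0.284 = 0.589.
g_dust = 0.5508 − 0.589 = -0.04.

-0.04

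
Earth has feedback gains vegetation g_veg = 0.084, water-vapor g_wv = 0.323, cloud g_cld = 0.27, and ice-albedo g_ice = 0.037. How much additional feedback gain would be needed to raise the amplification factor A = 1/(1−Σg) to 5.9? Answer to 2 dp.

Current total gain = 0.714.
Target gain for A = 5.9: g* = 1 − 1/5.9 = 0.8305.
Additional gain needed = 0.8305 − 0.714 = 0.12.

0.12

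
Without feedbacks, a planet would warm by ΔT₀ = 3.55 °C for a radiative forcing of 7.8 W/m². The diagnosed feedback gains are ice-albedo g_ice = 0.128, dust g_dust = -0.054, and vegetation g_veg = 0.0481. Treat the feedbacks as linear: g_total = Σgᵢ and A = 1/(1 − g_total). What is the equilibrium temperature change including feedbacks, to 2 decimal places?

Total gain g = 0.128 − 0.054 + 0.0481 = 0.1221.
Amplification A = 1/(1 − 0.1221) = 1.139.
ΔT = 3.55 × 1.139 = 4.04 °C.

4.04 °C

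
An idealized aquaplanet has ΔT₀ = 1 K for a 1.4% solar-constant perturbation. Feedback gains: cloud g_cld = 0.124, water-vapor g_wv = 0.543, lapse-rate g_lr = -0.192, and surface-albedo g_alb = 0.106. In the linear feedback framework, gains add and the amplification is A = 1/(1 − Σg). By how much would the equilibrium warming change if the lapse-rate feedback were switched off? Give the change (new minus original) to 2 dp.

2.02 K

Original: g = 0.581, ΔT = 1/(1−0.581) = 2.3866 K.
Without lapse-rate: g' = 0.773, ΔT' = 1/(1−0.773) = 4.4053 K.
Change = 4.4053 − 2.3866 = 2.02 K.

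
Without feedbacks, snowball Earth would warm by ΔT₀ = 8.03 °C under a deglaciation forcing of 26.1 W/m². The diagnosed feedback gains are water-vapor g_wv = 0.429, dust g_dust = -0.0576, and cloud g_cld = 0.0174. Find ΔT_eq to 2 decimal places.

13.14 °C

Total gain g = 0.429 − 0.0576 + 0.0174 = 0.3888.
Amplification A = 1/(1 − 0.3888) = 1.636.
ΔT = 8.03 × 1.636 = 13.14 °C.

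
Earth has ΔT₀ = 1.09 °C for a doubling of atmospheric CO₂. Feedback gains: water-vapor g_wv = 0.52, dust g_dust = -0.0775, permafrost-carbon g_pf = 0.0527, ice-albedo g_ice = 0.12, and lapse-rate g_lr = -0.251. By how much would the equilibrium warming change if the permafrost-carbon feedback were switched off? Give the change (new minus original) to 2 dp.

-0.13 °C

Original: g = 0.3642, ΔT = 1.09/(1−0.3642) = 1.7144 °C.
Without permafrost-carbon: g' = 0.3115, ΔT' = 1.09/(1−0.3115) = 1.5832 °C.
Change = 1.5832 − 1.7144 = -0.13 °C.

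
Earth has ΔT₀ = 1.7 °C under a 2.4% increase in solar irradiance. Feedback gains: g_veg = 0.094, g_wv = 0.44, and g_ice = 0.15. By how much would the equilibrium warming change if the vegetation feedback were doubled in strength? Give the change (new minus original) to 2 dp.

Original: g = 0.684, ΔT = 1.7/(1−0.684) = 5.3797 °C.
With doubled vegetation: g' = 0.778, ΔT' = 1.7/(1−0.778) = 7.6577 °C.
Change = 7.6577 − 5.3797 = 2.28 °C.

2.28 °C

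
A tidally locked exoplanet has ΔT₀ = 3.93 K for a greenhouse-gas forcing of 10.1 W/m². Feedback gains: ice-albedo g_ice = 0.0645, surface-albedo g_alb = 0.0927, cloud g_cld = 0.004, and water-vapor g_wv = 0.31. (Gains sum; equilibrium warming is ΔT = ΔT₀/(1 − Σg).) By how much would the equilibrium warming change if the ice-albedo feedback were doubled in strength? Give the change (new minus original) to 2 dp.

Original: g = 0.4712, ΔT = 3.93/(1−0.4712) = 7.4319 K.
With doubled ice-albedo: g' = 0.5357, ΔT' = 3.93/(1−0.5357) = 8.4644 K.
Change = 8.4644 − 7.4319 = 1.03 K.

1.03 K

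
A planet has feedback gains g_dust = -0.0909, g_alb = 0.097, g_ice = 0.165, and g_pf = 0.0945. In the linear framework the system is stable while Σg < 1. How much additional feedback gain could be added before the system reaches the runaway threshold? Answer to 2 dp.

Current total gain = -0.0909 + 0.097 + 0.165 + 0.0945 = 0.2656.
Margin to runaway = 1 − 0.2656 = 0.73.

0.73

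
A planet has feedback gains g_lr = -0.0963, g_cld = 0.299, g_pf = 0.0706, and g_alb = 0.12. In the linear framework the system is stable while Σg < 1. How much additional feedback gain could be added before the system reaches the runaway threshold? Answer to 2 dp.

0.61

Current total gain = -0.0963 + 0.299 + 0.0706 + 0.12 = 0.3933.
Margin to runaway = 1 − 0.3933 = 0.61.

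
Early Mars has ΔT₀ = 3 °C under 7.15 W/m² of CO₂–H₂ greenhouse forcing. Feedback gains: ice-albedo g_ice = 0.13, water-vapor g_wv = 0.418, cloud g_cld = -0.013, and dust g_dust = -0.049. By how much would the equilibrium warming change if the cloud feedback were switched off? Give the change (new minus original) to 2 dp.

Original: g = 0.486, ΔT = 3/(1−0.486) = 5.8366 °C.
Without cloud: g' = 0.499, ΔT' = 3/(1−0.499) = 5.9880 °C.
Change = 5.9880 − 5.8366 = 0.15 °C.

0.15 °C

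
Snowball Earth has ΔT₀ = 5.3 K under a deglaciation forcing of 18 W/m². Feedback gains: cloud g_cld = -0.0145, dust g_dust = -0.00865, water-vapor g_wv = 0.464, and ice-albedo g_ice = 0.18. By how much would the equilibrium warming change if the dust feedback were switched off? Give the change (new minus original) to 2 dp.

Original: g = 0.62085, ΔT = 5.3/(1−0.62085) = 13.9786 K.
Without dust: g' = 0.6295, ΔT' = 5.3/(1−0.6295) = 14.3050 K.
Change = 14.3050 − 13.9786 = 0.33 K.

0.33 K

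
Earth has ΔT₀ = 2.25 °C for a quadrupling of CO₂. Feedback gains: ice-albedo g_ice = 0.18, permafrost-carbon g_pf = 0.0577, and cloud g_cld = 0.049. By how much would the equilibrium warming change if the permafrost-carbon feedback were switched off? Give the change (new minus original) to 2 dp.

Original: g = 0.2867, ΔT = 2.25/(1−0.2867) = 3.1544 °C.
Without permafrost-carbon: g' = 0.229, ΔT' = 2.25/(1−0.229) = 2.9183 °C.
Change = 2.9183 − 3.1544 = -0.24 °C.

-0.24 °C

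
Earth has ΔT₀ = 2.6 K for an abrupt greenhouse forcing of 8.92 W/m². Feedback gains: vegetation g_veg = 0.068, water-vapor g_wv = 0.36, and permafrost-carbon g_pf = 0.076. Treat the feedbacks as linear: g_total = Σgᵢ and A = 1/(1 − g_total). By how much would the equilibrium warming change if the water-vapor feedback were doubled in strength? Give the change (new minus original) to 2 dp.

13.88 K

Original: g = 0.504, ΔT = 2.6/(1−0.504) = 5.2419 K.
With doubled water-vapor: g' = 0.864, ΔT' = 2.6/(1−0.864) = 19.1176 K.
Change = 19.1176 − 5.2419 = 13.88 K.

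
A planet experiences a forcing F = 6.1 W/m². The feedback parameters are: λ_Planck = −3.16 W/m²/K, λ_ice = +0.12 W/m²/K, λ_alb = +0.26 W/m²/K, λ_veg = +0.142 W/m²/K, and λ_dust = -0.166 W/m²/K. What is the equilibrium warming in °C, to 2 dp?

Net feedback parameter λ = (−3.16) + (+0.12) + (+0.26) + (+0.142) + (-0.166) = -2.804 W/m²/K.
ΔT = −F/λ = −6.1/(-2.804) = 2.18 °C.

2.18 °C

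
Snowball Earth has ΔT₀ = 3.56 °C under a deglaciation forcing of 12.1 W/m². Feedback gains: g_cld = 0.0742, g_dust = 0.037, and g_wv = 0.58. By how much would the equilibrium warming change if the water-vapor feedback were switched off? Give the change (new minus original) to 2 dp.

-7.52 °C

Original: g = 0.6912, ΔT = 3.56/(1−0.6912) = 11.5285 °C.
Without water-vapor: g' = 0.1112, ΔT' = 3.56/(1−0.1112) = 4.0054 °C.
Change = 4.0054 − 11.5285 = -7.52 °C.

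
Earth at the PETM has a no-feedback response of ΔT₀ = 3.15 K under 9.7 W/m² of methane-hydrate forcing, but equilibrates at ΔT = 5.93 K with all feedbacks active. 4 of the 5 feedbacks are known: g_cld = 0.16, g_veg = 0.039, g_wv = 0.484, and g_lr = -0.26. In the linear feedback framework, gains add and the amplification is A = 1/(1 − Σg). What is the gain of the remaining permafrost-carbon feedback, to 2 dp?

Amplification A = ΔT/ΔT₀ = 5.93/3.15 = 1.883.
Total gain g = 1 − 1/A = 1 − 1/1.883 = 0.4689.
Known gains sum to 0.16 + 0.039 + 0.484 − 0.26 = 0.423.
g_pf = 0.4689 − 0.423 = 0.05.

0.05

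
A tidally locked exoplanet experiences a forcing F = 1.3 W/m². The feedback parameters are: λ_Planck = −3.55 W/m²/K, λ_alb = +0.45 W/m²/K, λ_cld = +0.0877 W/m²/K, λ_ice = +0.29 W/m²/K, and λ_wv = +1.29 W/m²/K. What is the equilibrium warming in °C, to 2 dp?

Net feedback parameter λ = (−3.55) + (+0.45) + (+0.0877) + (+0.29) + (+1.29) = -1.4323 W/m²/K.
ΔT = −F/λ = −1.3/(-1.4323) = 0.91 °C.

0.91 °C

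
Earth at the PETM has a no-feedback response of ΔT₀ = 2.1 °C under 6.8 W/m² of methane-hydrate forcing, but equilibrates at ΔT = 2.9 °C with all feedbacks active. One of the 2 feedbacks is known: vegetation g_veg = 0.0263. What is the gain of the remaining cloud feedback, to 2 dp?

0.25

Amplification A = ΔT/ΔT₀ = 2.9/2.1 = 1.381.
Total gain g = 1 − 1/A = 1 − 1/1.381 = 0.2759.
The known gain is 0.0263.
g_cld = 0.2759 − 0.0263 = 0.25.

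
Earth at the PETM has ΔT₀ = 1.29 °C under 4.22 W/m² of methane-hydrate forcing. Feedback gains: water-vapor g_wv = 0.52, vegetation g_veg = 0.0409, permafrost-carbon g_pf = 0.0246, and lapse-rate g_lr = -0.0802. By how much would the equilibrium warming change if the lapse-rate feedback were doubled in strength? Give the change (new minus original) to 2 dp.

-0.36 °C

Original: g = 0.5053, ΔT = 1.29/(1−0.5053) = 2.6076 °C.
With doubled lapse-rate: g' = 0.4251, ΔT' = 1.29/(1−0.4251) = 2.2439 °C.
Change = 2.2439 − 2.6076 = -0.36 °C.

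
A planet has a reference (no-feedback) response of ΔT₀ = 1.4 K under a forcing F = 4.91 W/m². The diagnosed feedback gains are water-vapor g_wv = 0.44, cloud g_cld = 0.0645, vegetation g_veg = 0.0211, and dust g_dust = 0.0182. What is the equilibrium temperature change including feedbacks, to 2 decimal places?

Total gain g = 0.44 + 0.0645 + 0.0211 + 0.0182 = 0.5438.
Amplification A = 1/(1 − 0.5438) = 2.192.
ΔT = 1.4 × 2.192 = 3.07 K.

3.07 K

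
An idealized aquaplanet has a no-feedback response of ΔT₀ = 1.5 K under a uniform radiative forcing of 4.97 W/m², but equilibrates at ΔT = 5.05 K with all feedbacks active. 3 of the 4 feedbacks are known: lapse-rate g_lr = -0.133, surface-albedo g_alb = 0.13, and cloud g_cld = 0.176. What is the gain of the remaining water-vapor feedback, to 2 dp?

Amplification A = ΔT/ΔT₀ = 5.05/1.5 = 3.367.
Total gain g = 1 − 1/A = 1 − 1/3.367 = 0.703.
Known gains sum to -0.133 + 0.13 + 0.176 = 0.173.
g_wv = 0.703 − 0.173 = 0.53.

0.53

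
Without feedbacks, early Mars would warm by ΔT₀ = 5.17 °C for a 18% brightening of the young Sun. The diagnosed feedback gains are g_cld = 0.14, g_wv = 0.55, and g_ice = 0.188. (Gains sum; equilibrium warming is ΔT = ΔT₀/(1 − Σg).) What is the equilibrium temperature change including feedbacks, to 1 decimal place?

Total gain g = 0.14 + 0.55 + 0.188 = 0.878.
Amplification A = 1/(1 − 0.878) = 8.197.
ΔT = 5.17 × 8.197 = 42.4 °C.

42.4 °C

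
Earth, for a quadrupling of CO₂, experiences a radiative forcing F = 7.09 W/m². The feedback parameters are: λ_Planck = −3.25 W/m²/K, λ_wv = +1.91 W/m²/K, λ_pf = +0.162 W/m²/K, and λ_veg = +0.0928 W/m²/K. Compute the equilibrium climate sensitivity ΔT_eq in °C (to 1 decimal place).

Net feedback parameter λ = (−3.25) + (+1.91) + (+0.162) + (+0.0928) = -1.0852 W/m²/K.
ΔT = −F/λ = −7.09/(-1.0852) = 6.5 °C.

6.5 °C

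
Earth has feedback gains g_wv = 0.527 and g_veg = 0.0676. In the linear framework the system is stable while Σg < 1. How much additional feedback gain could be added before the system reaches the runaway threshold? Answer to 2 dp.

0.41

Current total gain = 0.527 + 0.0676 = 0.5946.
Margin to runaway = 1 − 0.5946 = 0.41.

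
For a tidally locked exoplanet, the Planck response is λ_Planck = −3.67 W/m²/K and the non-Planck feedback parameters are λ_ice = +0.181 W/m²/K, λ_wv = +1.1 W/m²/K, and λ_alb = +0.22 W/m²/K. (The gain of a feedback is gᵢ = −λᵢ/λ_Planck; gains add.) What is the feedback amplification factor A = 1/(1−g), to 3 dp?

Convert to gains: g_ice = 0.181/3.67 = 0.04932; g_wv = 1.1/3.67 = 0.2997; g_alb = 0.22/3.67 = 0.05995.
Total gain g = 0.40897.
A = 1/(1 − 0.40897) = 1.692.

1.692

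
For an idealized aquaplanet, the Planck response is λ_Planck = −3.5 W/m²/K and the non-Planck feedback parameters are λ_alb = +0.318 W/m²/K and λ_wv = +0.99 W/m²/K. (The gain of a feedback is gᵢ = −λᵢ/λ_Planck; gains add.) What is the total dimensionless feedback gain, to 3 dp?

0.374

Convert to gains: g_alb = 0.318/3.5 = 0.09086; g_wv = 0.99/3.5 = 0.2829.
Total gain g = 0.37376.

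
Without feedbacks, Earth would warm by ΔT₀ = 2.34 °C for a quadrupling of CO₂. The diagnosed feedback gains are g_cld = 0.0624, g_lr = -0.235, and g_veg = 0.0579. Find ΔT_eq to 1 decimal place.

2.1 °C

Total gain g = 0.0624 − 0.235 + 0.0579 = -0.1147.
Amplification A = 1/(1 + 0.1147) = 0.8971.
ΔT = 2.34 × 0.8971 = 2.1 °C.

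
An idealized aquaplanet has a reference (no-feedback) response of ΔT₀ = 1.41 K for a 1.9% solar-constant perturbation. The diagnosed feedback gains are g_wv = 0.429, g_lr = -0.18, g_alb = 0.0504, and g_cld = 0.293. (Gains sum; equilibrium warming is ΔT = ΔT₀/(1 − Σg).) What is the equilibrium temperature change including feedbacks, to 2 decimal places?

Total gain g = 0.429 − 0.18 + 0.0504 + 0.293 = 0.5924.
Amplification A = 1/(1 − 0.5924) = 2.453.
ΔT = 1.41 × 2.453 = 3.46 K.

3.46 K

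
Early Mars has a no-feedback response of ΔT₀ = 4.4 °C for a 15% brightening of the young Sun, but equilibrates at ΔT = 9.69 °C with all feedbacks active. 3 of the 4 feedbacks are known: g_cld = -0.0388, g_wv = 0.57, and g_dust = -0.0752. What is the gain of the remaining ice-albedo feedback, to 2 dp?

0.09

Amplification A = ΔT/ΔT₀ = 9.69/4.4 = 2.202.
Total gain g = 1 − 1/A = 1 − 1/2.202 = 0.5459.
Known gains sum to -0.0388 + 0.57 − 0.0752 = 0.456.
g_ice = 0.5459 − 0.456 = 0.09.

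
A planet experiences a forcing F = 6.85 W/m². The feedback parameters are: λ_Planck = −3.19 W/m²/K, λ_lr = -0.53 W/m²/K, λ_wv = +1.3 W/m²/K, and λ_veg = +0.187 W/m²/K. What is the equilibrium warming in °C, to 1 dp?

3.1 °C

Net feedback parameter λ = (−3.19) + (-0.53) + (+1.3) + (+0.187) = -2.233 W/m²/K.
ΔT = −F/λ = −6.85/(-2.233) = 3.1 °C.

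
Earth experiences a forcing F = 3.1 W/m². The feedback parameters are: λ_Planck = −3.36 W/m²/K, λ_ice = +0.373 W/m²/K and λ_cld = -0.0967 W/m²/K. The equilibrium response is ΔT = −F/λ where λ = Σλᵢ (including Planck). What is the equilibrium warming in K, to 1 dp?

Net feedback parameter λ = (−3.36) + (+0.373) + (-0.0967) = -3.0837 W/m²/K.
ΔT = −F/λ = −3.1/(-3.0837) = 1.0 K.

1.0 K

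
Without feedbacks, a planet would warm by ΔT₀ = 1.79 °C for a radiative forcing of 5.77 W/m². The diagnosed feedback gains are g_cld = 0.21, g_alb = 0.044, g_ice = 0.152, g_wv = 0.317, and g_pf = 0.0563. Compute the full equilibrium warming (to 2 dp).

Total gain g = 0.21 + 0.044 + 0.152 + 0.317 + 0.0563 = 0.7793.
Amplification A = 1/(1 − 0.7793) = 4.531.
ΔT = 1.79 × 4.531 = 8.11 °C.

8.11 °C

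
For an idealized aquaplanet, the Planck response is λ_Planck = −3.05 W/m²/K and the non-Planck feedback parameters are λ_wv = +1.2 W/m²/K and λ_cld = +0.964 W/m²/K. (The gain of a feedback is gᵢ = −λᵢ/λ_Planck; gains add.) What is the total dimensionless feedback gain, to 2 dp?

0.71

Convert to gains: g_wv = 1.2/3.05 = 0.3934; g_cld = 0.964/3.05 = 0.3161.
Total gain g = 0.7095.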